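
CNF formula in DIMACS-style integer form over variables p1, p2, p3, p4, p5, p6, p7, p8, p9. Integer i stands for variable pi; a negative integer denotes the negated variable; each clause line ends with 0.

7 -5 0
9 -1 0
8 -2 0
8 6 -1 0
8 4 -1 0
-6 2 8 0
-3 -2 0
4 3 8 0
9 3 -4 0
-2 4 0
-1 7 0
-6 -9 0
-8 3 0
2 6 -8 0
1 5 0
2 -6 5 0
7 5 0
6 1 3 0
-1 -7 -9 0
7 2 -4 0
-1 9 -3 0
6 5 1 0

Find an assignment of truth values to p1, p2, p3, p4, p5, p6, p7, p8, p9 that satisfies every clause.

p1=False, p2=False, p3=True, p4=True, p5=True, p6=True, p7=True, p8=True, p9=False

Branch on p1: take p1 = False.
  then p5 is forced to True.
  then p7 is forced to True.
Branch on p2: take p2 = False.
For the remaining variables, p3 = True, p4 = True, p6 = True, p8 = True, p9 = False works.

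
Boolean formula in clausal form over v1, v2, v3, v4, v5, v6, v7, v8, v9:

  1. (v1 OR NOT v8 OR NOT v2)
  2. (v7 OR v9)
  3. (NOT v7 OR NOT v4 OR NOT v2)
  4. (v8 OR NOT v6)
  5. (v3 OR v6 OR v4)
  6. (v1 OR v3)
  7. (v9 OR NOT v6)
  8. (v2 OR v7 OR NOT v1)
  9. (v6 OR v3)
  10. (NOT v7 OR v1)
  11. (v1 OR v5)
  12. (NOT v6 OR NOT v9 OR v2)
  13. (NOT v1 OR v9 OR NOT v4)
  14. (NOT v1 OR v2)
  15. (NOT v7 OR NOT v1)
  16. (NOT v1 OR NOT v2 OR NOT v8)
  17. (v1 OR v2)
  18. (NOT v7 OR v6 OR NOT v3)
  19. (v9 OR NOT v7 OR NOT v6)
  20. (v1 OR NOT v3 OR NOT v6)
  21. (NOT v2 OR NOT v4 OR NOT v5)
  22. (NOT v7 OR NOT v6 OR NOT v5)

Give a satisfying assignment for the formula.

Branch on v1: take v1 = False.
  then v3 is forced to True.
  then v7 is forced to False.
  then v9 is forced to True.
  then v5 is forced to True.
  then v2 is forced to True.
  then v8 is forced to False.
  then v6 is forced to False.
  then v4 is forced to False.
Every clause has at least one true literal under this assignment.

v1=False  v2=True  v3=True  v4=False  v5=True  v6=False  v7=False  v8=False  v9=True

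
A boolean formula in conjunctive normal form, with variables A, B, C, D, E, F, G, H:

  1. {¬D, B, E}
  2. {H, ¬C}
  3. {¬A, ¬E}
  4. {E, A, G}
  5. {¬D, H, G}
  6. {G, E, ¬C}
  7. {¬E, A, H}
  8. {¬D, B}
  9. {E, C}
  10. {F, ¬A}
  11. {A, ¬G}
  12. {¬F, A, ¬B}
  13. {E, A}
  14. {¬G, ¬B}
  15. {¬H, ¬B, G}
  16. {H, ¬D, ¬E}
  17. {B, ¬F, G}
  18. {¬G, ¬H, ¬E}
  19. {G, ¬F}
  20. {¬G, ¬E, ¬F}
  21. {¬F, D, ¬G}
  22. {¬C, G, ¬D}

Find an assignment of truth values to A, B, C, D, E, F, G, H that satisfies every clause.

A=False  B=False  C=False  D=False  E=True  F=False  G=False  H=True

Check each clause:
  1. {¬D, B, E} — ¬D is true.
  2. {H, ¬C} — H is true.
  3. {¬E, ¬A} — ¬A is true.
  4. {G, A, E} — E is true.
  5. {G, ¬D, H} — H is true.
  6. {¬C, G, E} — ¬C is true.
  7. {¬E, H, A} — H is true.
  8. {B, ¬D} — ¬D is true.
  9. {E, C} — E is true.
  10. {¬A, F} — ¬A is true.
  11. {A, ¬G} — ¬G is true.
  12. {A, ¬F, ¬B} — ¬F is true.
  13. {E, A} — E is true.
  14. {¬B, ¬G} — ¬G is true.
  15. {¬H, G, ¬B} — ¬B is true.
  16. {H, ¬E, ¬D} — H is true.
  17. {B, ¬F, G} — ¬F is true.
  18. {¬G, ¬E, ¬H} — ¬G is true.
  19. {G, ¬F} — ¬F is true.
  20. {¬E, ¬F, ¬G} — ¬G is true.
  21. {¬G, ¬F, D} — ¬G is true.
  22. {G, ¬D, ¬C} — ¬D is true.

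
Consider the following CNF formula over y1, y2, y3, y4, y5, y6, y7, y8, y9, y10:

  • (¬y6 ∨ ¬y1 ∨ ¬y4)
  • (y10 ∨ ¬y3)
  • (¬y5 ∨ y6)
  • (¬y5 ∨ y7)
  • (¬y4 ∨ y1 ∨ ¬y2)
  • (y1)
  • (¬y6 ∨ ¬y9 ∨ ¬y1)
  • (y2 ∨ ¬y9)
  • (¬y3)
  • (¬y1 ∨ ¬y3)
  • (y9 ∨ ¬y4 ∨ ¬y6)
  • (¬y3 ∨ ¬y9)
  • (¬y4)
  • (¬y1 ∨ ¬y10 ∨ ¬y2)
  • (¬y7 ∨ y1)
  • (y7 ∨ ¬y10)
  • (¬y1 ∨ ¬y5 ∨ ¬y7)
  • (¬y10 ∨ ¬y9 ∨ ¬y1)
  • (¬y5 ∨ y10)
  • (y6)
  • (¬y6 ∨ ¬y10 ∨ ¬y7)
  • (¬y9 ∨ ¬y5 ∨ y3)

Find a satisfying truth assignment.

y1=1, y2=1, y3=0, y4=0, y5=0, y6=1, y7=0, y8=0, y9=0, y10=0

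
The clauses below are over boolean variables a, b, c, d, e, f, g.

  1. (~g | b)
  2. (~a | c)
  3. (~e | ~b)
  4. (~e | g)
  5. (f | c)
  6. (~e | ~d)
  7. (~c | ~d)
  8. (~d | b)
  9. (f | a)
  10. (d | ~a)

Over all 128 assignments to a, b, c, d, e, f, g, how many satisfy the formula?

Case analysis on d and a:
  d=1, a=1: a clause becomes empty — 0.
  d=1, a=0: remaining (b,c,e,f,g) ∈ {(1,0,0,1,0); (1,0,0,1,1)} — 2.
  d=0, a=1: a clause becomes empty — 0.
  d=0, a=0: c free; 3 ways for (b,e,f,g) × 2^1 = 6.
Total: 0 + 2 + 0 + 6 = 8.

8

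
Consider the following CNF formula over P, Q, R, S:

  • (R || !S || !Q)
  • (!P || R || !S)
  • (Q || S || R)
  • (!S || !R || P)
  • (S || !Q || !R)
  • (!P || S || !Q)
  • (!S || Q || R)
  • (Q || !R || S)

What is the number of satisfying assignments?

3

Satisfying assignments:
  P=0 Q=1 R=0 S=0
  P=1 Q=0 R=1 S=1
  P=1 Q=1 R=1 S=1
That's 3 in total.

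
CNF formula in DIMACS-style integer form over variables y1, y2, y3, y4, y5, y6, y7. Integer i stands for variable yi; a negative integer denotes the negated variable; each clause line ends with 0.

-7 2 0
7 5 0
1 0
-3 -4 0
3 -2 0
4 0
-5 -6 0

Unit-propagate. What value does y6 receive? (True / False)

False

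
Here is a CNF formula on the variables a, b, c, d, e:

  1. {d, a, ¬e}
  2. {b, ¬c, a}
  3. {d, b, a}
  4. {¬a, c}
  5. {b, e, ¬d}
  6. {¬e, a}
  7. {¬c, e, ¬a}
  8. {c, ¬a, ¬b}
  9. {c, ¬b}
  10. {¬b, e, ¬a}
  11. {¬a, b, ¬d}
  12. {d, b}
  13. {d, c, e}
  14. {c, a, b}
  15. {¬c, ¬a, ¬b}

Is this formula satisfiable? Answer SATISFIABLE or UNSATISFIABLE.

SATISFIABLE

Set a = False and propagate.
  then e is forced to False.
The remaining clauses are satisfied by b = True, c = True, d = True.
So a = False  b = True  c = True  d = True  e = False is a satisfying assignment.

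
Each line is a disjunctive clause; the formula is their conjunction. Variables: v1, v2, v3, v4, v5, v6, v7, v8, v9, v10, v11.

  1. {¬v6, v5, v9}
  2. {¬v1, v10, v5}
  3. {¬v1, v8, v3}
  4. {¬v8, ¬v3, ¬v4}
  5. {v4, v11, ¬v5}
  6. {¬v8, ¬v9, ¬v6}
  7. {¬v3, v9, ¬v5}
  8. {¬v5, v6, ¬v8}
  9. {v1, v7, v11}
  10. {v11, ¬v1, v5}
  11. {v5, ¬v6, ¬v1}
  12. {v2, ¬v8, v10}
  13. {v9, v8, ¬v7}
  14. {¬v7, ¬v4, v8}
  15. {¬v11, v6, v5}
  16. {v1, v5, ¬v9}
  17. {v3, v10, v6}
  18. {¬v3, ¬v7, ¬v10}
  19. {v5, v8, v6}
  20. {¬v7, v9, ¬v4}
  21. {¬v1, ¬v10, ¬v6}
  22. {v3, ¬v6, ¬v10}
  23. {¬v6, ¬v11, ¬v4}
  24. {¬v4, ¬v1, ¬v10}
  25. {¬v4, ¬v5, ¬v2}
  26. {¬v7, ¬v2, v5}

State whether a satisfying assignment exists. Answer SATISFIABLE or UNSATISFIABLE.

Branch on v1: take v1 = True.
The remaining clauses are satisfied by v2 = True, v3 = False, v4 = False, v5 = True, v6 = True, v7 = True, v8 = True, v9 = False, v10 = False, v11 = True.
Every clause has at least one true literal under this assignment.
So v1=True  v2=True  v3=False  v4=False  v5=True  v6=True  v7=True  v8=True  v9=False  v10=False  v11=True is a satisfying assignment.

SATISFIABLE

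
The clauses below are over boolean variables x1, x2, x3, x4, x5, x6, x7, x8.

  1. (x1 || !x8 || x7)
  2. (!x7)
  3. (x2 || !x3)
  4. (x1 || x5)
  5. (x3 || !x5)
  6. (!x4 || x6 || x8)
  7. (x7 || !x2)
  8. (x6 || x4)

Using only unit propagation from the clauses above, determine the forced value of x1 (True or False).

Unit clause (!x7) sets x7 = False.
(x7 || !x2): since x7 = False, the clause reduces to (!x2). x2 = False.
In (x2 || !x3), x2 is now false; !x3 must hold, so x3 = False.
From (!x5 || x3) and x3 = False: x5 = False.
From (x5 || x1) and x5 = False: x1 = True.

True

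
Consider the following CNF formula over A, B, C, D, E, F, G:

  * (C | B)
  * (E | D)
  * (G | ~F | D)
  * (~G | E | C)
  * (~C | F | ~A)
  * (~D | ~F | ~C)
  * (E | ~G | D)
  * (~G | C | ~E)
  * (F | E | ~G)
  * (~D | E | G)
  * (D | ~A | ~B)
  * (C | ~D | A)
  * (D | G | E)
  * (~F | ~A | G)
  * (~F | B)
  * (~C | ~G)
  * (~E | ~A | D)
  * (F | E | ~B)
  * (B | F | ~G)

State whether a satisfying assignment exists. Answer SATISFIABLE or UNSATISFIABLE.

Try A = False.
Set B = True and propagate.
For the remaining variables, C = True, D = True, E = True, F = False, G = False works.
So A=0  B=1  C=1  D=1  E=1  F=0  G=0 is a satisfying assignment.

SATISFIABLE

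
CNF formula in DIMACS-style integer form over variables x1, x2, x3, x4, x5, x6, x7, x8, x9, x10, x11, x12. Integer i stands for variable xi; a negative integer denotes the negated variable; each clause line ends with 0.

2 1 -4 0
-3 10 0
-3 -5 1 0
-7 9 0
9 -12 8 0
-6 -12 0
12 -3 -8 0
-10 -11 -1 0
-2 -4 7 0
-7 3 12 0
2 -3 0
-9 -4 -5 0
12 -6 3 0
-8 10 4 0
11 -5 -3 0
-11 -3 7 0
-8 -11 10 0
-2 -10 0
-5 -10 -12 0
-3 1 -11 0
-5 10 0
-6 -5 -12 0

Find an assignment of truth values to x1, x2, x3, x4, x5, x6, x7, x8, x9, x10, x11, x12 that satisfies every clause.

Pure literal: x5 appears only negated; assign x5 = False.
Pure literal: x6 appears only negated; assign x6 = False.
Try x1 = True.
The remaining clauses are satisfied by x2 = False, x3 = False, x4 = True, x7 = False, x8 = True, x9 = True, x10 = True, x11 = False, x12 = False.
Every clause has at least one true literal under this assignment.

x1=T, x2=F, x3=F, x4=T, x5=F, x6=F, x7=F, x8=T, x9=T, x10=T, x11=F, x12=F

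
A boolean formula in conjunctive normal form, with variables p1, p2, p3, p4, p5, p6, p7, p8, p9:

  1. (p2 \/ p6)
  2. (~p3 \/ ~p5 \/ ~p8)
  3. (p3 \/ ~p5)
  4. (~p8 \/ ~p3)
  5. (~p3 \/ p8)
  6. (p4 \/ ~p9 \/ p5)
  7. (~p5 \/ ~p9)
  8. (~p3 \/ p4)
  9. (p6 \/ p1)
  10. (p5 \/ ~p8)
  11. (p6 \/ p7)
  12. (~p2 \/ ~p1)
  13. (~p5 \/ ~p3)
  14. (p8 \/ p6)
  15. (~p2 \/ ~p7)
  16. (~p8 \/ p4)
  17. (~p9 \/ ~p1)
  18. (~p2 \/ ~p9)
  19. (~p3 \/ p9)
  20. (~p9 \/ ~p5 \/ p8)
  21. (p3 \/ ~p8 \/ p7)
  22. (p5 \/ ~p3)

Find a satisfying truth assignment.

p6 occurs only positively in the remaining clauses — set p6 = True.
Try p1 = False.
Branch on p2: take p2 = False.
For the remaining variables, p3 = False, p4 = False, p5 = False, p7 = False, p8 = False, p9 = False works.

p1=False, p2=False, p3=False, p4=False, p5=False, p6=True, p7=False, p8=False, p9=False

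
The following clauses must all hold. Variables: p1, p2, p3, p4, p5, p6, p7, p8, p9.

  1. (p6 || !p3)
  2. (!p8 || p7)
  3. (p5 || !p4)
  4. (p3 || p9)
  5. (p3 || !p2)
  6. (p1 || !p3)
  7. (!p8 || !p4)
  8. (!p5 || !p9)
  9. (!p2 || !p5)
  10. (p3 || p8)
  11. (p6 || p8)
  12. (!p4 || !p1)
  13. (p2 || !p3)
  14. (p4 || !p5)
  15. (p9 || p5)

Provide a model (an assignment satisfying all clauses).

p1=T, p2=T, p3=T, p4=F, p5=F, p6=T, p7=T, p8=F, p9=T

Pure literal: p6 appears only positively; assign p6 = True.
Pure literal: p7 appears only positively; assign p7 = True.
Try p1 = True.
  then p4 is forced to False.
  then p5 is forced to False.
  then p9 is forced to True.
The remaining clauses are satisfied by p2 = True, p3 = True, p8 = False.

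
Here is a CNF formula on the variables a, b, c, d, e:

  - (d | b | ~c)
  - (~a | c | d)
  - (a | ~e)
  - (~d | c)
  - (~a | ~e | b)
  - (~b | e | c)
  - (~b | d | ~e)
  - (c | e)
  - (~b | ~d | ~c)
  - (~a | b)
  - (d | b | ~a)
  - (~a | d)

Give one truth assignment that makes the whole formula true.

a=0  b=1  c=1  d=0  e=0

Branch on a: take a = False.
  then e is forced to False.
  then c is forced to True.
Try b = True.
  then d is forced to False.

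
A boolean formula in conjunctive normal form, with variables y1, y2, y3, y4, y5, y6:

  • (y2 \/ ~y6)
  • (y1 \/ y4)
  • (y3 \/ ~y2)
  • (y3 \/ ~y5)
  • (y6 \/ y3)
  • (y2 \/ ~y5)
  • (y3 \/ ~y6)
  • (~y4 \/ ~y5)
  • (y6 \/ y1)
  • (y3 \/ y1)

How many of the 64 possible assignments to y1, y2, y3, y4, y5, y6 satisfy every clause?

9

Case analysis on y3 and y6:
  y3=T, y6=T: remaining (y1,y2,y4,y5) ∈ {(F,T,T,F); (T,T,F,F); (T,T,F,T); (T,T,T,F)} — 4.
  y3=T, y6=F: 5 of the 16 assignments to (y1,y2,y4,y5) work.
  y3=F, y6=T: a clause becomes empty — 0.
  y3=F, y6=F: a clause becomes empty — 0.
Total: 4 + 5 + 0 + 0 = 9.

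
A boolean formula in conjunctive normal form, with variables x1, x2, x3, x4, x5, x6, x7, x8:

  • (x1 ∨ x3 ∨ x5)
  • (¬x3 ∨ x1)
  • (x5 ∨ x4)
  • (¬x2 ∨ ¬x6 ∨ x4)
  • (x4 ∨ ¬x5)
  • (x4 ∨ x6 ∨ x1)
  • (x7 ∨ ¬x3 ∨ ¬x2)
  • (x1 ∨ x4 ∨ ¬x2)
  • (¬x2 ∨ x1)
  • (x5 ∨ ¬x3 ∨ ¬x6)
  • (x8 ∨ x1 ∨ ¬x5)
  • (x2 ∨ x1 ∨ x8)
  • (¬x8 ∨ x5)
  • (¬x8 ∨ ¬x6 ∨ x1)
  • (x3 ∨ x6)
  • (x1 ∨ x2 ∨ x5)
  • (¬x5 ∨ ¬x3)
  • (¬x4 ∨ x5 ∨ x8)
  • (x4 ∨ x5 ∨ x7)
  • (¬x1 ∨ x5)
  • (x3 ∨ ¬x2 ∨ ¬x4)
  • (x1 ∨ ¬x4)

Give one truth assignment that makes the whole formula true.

x1=T, x2=F, x3=F, x4=T, x5=T, x6=T, x7=F, x8=F

Check each clause:
  1. (x1 ∨ x3 ∨ x5) — x1 is true.
  2. (x1 ∨ ¬x3) — x1 is true.
  3. (x4 ∨ x5) — x4 is true.
  4. (x4 ∨ ¬x6 ∨ ¬x2) — x4 is true.
  5. (x4 ∨ ¬x5) — x4 is true.
  6. (x6 ∨ x1 ∨ x4) — x1 is true.
  7. (¬x3 ∨ ¬x2 ∨ x7) — ¬x3 is true.
  8. (x1 ∨ ¬x2 ∨ x4) — x1 is true.
  9. (x1 ∨ ¬x2) — x1 is true.
  10. (¬x6 ∨ x5 ∨ ¬x3) — x5 is true.
  11. (x8 ∨ x1 ∨ ¬x5) — x1 is true.
  12. (x8 ∨ x1 ∨ x2) — x1 is true.
  13. (x5 ∨ ¬x8) — ¬x8 is true.
  14. (x1 ∨ ¬x6 ∨ ¬x8) — ¬x8 is true.
  15. (x3 ∨ x6) — x6 is true.
  16. (x5 ∨ x2 ∨ x1) — x1 is true.
  17. (¬x5 ∨ ¬x3) — ¬x3 is true.
  18. (x5 ∨ ¬x4 ∨ x8) — x5 is true.
  19. (x5 ∨ x4 ∨ x7) — x4 is true.
  20. (x5 ∨ ¬x1) — x5 is true.
  21. (¬x2 ∨ ¬x4 ∨ x3) — ¬x2 is true.
  22. (¬x4 ∨ x1) — x1 is true.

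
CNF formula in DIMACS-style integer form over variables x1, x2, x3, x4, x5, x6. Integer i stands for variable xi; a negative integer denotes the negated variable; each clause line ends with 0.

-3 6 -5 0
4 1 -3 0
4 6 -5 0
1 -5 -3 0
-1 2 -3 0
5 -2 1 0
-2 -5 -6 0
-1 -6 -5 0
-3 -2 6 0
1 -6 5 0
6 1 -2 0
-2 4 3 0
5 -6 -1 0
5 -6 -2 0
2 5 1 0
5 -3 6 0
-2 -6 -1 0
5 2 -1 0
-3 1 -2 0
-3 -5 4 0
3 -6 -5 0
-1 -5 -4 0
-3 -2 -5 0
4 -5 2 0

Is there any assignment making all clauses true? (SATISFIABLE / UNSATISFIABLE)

SATISFIABLE

Branch on x1: take x1 = False.
Try x2 = False.
  then x5 is forced to True.
  then x3 is forced to False.
  then x6 is forced to False.
  then x4 is forced to True.
Every clause has at least one true literal under this assignment.
So x1=False, x2=False, x3=False, x4=True, x5=True, x6=False is a satisfying assignment.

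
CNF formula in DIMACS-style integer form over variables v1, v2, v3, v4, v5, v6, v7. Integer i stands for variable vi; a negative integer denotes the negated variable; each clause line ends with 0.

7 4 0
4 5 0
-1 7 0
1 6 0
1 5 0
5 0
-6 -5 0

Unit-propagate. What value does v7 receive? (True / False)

(v5) is a unit clause: v5 = True.
In (~v5 \/ ~v6), ~v5 is now false; ~v6 must hold, so v6 = False.
From (v1 \/ v6) and v6 = False: v1 = True.
From (v7 \/ ~v1) and v1 = True: v7 = True.

True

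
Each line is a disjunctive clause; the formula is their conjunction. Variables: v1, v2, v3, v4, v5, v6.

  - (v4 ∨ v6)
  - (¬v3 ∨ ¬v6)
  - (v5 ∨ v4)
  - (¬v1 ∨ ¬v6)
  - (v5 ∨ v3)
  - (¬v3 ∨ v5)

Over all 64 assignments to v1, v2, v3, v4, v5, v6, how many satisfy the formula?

Case analysis on v3 and v5:
  v3=T, v5=T: remaining (v1,v2,v4,v6) ∈ {(F,F,T,F); (F,T,T,F); (T,F,T,F); (T,T,T,F)} — 4.
  v3=T, v5=F: a clause becomes empty — 0.
  v3=F, v5=T: v2 free; 4 ways for (v1,v4,v6) × 2^1 = 8.
  v3=F, v5=F: a clause becomes empty — 0.
Total: 4 + 0 + 8 + 0 = 12.

12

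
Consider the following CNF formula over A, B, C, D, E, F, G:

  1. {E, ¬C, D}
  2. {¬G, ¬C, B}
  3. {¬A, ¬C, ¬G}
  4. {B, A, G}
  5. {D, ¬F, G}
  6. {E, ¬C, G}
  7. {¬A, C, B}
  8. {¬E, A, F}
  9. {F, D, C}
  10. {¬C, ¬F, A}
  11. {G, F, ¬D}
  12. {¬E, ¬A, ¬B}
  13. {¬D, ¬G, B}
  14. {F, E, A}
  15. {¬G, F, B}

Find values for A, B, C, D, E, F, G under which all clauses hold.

A = False, B = True, C = False, D = False, E = False, F = True, G = True

Branch on A: take A = False.
Set B = True and propagate.
The remaining clauses are satisfied by C = False, D = False, E = False, F = True, G = True.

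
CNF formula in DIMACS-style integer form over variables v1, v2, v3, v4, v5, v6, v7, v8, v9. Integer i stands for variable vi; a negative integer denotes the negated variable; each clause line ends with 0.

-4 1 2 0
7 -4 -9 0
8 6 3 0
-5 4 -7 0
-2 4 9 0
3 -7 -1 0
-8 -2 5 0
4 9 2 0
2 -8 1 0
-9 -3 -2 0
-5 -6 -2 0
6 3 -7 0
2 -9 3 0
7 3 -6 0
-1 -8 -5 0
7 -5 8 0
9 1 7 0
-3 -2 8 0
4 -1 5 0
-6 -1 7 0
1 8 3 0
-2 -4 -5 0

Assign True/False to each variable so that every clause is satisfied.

Try v1 = True.
Set v2 = False and propagate.
For the remaining variables, v3 = True, v4 = True, v5 = False, v6 = False, v7 = True, v8 = True, v9 = True works.
Every clause has at least one true literal under this assignment.

v1=True, v2=False, v3=True, v4=True, v5=False, v6=False, v7=True, v8=True, v9=True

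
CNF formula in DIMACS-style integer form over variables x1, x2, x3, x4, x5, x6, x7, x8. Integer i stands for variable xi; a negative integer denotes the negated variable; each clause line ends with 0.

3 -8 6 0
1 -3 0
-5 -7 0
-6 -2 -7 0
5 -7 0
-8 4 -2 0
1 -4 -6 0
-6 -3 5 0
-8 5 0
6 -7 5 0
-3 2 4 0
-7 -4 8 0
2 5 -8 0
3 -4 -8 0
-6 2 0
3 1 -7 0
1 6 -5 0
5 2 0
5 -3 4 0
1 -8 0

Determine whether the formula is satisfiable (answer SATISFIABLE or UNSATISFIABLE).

x1 occurs only positively in the remaining clauses — set x1 = True.
x7 occurs only negated in the remaining clauses — set x7 = False.
Try x2 = True.
For the remaining variables, x3 = False, x4 = False, x5 = True, x6 = True, x8 = False works.
So x1 = True, x2 = True, x3 = False, x4 = False, x5 = True, x6 = True, x7 = False, x8 = False is a satisfying assignment.

SATISFIABLE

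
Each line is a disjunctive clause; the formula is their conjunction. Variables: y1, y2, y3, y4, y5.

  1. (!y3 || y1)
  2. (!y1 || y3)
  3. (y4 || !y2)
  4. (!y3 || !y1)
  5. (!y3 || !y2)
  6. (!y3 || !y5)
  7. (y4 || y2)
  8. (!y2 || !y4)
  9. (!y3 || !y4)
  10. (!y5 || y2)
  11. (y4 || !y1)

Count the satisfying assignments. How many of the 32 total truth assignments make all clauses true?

1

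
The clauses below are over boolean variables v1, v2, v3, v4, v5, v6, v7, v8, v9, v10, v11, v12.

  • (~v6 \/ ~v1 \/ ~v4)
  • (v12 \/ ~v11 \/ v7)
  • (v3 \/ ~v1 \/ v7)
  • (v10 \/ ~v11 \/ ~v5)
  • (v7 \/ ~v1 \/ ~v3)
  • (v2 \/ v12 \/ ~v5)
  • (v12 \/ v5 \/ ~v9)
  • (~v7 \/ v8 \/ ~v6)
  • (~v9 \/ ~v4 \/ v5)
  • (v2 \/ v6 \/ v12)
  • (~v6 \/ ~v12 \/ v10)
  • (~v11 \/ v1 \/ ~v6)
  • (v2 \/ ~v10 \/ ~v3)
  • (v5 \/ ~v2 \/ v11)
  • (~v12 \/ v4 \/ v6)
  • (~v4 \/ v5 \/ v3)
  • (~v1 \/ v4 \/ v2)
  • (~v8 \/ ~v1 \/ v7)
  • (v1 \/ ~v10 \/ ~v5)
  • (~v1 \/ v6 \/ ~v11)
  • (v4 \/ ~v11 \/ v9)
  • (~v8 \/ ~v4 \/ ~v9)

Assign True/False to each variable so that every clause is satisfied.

v1=True, v2=True, v3=True, v4=True, v5=True, v6=False, v7=True, v8=False, v9=False, v10=False, v11=False, v12=True

Branch on v1: take v1 = True.
Branch on v2: take v2 = True.
The remaining clauses are satisfied by v3 = True, v4 = True, v5 = True, v6 = False, v7 = True, v8 = False, v9 = False, v10 = False, v11 = False, v12 = True.
Every clause has at least one true literal under this assignment.
Check each clause:
  1. (~v1 \/ ~v4 \/ ~v6) — ~v6 is true.
  2. (~v11 \/ v12 \/ v7) — v12 is true.
  3. (~v1 \/ v7 \/ v3) — v3 is true.
  4. (v10 \/ ~v11 \/ ~v5) — ~v11 is true.
  5. (v7 \/ ~v1 \/ ~v3) — v7 is true.
  6. (v2 \/ ~v5 \/ v12) — v2 is true.
  7. (v5 \/ ~v9 \/ v12) — v12 is true.
  8. (~v6 \/ ~v7 \/ v8) — ~v6 is true.
  9. (~v9 \/ v5 \/ ~v4) — v5 is true.
  10. (v2 \/ v12 \/ v6) — v2 is true.
  11. (~v6 \/ ~v12 \/ v10) — ~v6 is true.
  12. (~v11 \/ ~v6 \/ v1) — v1 is true.
  13. (~v10 \/ v2 \/ ~v3) — v2 is true.
  14. (~v2 \/ v11 \/ v5) — v5 is true.
  15. (v6 \/ ~v12 \/ v4) — v4 is true.
  16. (v3 \/ ~v4 \/ v5) — v3 is true.
  17. (v2 \/ ~v1 \/ v4) — v2 is true.
  18. (v7 \/ ~v1 \/ ~v8) — ~v8 is true.
  19. (~v5 \/ v1 \/ ~v10) — v1 is true.
  20. (~v1 \/ v6 \/ ~v11) — ~v11 is true.
  21. (v4 \/ v9 \/ ~v11) — v4 is true.
  22. (~v8 \/ ~v4 \/ ~v9) — ~v8 is true.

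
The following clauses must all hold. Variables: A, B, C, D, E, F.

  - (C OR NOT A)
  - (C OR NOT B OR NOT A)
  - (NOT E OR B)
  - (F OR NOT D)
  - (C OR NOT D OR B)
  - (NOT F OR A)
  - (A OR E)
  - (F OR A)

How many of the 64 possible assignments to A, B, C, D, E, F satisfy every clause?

9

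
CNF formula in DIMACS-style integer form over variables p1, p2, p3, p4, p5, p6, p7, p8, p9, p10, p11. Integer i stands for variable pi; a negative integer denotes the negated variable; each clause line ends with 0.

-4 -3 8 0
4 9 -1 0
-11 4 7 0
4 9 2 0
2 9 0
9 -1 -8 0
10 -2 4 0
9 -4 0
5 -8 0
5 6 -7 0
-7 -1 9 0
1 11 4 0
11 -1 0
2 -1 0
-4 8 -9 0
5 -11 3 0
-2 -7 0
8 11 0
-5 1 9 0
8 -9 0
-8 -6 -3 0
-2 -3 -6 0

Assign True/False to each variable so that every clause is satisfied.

p1 = F, p2 = F, p3 = F, p4 = F, p5 = T, p6 = T, p7 = T, p8 = T, p9 = T, p10 = F, p11 = T

Set p1 = False and propagate.
The remaining clauses are satisfied by p2 = False, p3 = False, p4 = False, p5 = True, p6 = True, p7 = True, p8 = True, p9 = True, p10 = False, p11 = True.
Every clause has at least one true literal under this assignment.
Check each clause:
  1. (!p3 || !p4 || p8) — p8 is true.
  2. (p9 || !p1 || p4) — p9 is true.
  3. (!p11 || p7 || p4) — p7 is true.
  4. (p2 || p9 || p4) — p9 is true.
  5. (p9 || p2) — p9 is true.
  6. (!p1 || !p8 || p9) — p9 is true.
  7. (p10 || p4 || !p2) — !p2 is true.
  8. (!p4 || p9) — p9 is true.
  9. (!p8 || p5) — p5 is true.
  10. (!p7 || p6 || p5) — p5 is true.
  11. (p9 || !p7 || !p1) — p9 is true.
  12. (p1 || p4 || p11) — p11 is true.
  13. (p11 || !p1) — p11 is true.
  14. (!p1 || p2) — !p1 is true.
  15. (!p4 || !p9 || p8) — p8 is true.
  16. (!p11 || p5 || p3) — p5 is true.
  17. (!p7 || !p2) — !p2 is true.
  18. (p11 || p8) — p8 is true.
  19. (!p5 || p9 || p1) — p9 is true.
  20. (!p9 || p8) — p8 is true.
  21. (!p3 || !p6 || !p8) — !p3 is true.
  22. (!p6 || !p3 || !p2) — !p3 is true.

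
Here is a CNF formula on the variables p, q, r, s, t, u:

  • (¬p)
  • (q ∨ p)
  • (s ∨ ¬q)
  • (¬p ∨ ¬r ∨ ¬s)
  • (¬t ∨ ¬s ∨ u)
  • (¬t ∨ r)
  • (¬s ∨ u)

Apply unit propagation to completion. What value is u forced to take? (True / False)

True

Unit clause (¬p) sets p = False.
In (p ∨ q), p is now false; q must hold, so q = True.
(s ∨ ¬q) with q = True leaves only s, so s = True.
In (u ∨ ¬s), ¬s is now false; u must hold, so u = True.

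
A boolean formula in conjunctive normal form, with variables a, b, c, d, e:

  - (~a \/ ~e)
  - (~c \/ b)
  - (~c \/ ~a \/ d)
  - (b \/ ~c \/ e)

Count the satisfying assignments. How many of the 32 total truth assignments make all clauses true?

17

Split on c, then a.
  c=1, a=1: remaining (b,d,e) ∈ {(1,1,0)} — 1.
  c=1, a=0: remaining (b,d,e) ∈ {(1,0,0); (1,0,1); (1,1,0); (1,1,1)} — 4.
  c=0, a=1: remaining (b,d,e) ∈ {(0,0,0); (0,1,0); (1,0,0); (1,1,0)} — 4.
  c=0, a=0: b, d, e free → 2^3 = 8.
Total: 1 + 4 + 4 + 8 = 17.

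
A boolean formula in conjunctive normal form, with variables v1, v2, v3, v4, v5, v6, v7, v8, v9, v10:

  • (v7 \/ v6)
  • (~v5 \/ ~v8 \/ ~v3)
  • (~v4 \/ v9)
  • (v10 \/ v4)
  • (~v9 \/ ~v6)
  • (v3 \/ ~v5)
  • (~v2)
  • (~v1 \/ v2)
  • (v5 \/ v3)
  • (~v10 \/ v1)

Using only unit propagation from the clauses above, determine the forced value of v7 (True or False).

True

(~v2) stands alone — v2 = False.
From (~v1 \/ v2) and v2 = False: v1 = False.
From (v1 \/ ~v10) and v1 = False: v10 = False.
(v10 \/ v4) with v10 = False leaves only v4, so v4 = True.
From (v9 \/ ~v4) and v4 = True: v9 = True.
In (~v9 \/ ~v6), ~v9 is now false; ~v6 must hold, so v6 = False.
In (v7 \/ v6), v6 is now false; v7 must hold, so v7 = True.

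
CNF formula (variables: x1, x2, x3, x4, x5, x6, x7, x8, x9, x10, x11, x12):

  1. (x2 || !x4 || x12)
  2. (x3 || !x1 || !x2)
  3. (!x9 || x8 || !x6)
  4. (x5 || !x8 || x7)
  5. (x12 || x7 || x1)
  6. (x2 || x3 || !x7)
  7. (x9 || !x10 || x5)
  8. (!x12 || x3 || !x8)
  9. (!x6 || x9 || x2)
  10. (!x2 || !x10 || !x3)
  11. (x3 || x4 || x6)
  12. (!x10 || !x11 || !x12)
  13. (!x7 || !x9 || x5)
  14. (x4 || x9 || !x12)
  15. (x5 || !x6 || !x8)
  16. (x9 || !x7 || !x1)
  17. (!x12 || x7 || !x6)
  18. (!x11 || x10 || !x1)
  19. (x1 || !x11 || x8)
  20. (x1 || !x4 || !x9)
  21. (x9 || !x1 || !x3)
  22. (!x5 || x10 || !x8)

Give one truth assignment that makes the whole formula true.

x1=False, x2=False, x3=True, x4=False, x5=True, x6=False, x7=True, x8=True, x9=False, x10=True, x11=False, x12=False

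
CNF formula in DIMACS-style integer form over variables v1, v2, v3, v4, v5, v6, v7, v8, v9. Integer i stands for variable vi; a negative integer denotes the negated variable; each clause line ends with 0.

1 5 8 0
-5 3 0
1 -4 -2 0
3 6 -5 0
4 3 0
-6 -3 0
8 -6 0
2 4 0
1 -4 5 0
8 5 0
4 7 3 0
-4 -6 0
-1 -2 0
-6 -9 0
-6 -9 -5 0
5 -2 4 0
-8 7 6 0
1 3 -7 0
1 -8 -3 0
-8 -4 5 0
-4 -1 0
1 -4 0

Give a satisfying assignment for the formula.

Branch on v1: take v1 = False.
  then v4 is forced to False.
  then v3 is forced to True.
  then v6 is forced to False.
  then v2 is forced to True.
  then v5 is forced to True.
  then v8 is forced to False.
v7, v9 are now unconstrained; take v7 = True, v9 = True.
Check each clause:
  1. (v8 OR v5 OR v1) — v5 is true.
  2. (v3 OR NOT v5) — v3 is true.
  3. (NOT v4 OR NOT v2 OR v1) — NOT v4 is true.
  4. (NOT v5 OR v3 OR v6) — v3 is true.
  5. (v3 OR v4) — v3 is true.
  6. (NOT v6 OR NOT v3) — NOT v6 is true.
  7. (v8 OR NOT v6) — NOT v6 is true.
  8. (v4 OR v2) — v2 is true.
  9. (v1 OR NOT v4 OR v5) — NOT v4 is true.
  10. (v8 OR v5) — v5 is true.
  11. (v7 OR v3 OR v4) — v3 is true.
  12. (NOT v4 OR NOT v6) — NOT v6 is true.
  13. (NOT v1 OR NOT v2) — NOT v1 is true.
  14. (NOT v6 OR NOT v9) — NOT v6 is true.
  15. (NOT v9 OR NOT v6 OR NOT v5) — NOT v6 is true.
  16. (NOT v2 OR v5 OR v4) — v5 is true.
  17. (NOT v8 OR v7 OR v6) — NOT v8 is true.
  18. (v1 OR v3 OR NOT v7) — v3 is true.
  19. (v1 OR NOT v3 OR NOT v8) — NOT v8 is true.
  20. (NOT v4 OR NOT v8 OR v5) — NOT v8 is true.
  21. (NOT v1 OR NOT v4) — NOT v4 is true.
  22. (NOT v4 OR v1) — NOT v4 is true.

v1=0, v2=1, v3=1, v4=0, v5=1, v6=0, v7=1, v8=0, v9=1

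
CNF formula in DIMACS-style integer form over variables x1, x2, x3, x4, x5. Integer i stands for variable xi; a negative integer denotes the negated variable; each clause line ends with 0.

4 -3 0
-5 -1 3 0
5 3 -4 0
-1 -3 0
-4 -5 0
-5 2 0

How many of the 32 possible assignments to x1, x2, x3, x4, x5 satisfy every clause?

7

Split on x3, then x5.
  x3=T, x5=T: a clause becomes empty — 0.
  x3=T, x5=F: remaining (x1,x2,x4) ∈ {(F,F,T); (F,T,T)} — 2.
  x3=F, x5=T: remaining (x1,x2,x4) ∈ {(F,T,F)} — 1.
  x3=F, x5=F: remaining (x1,x2,x4) ∈ {(F,F,F); (F,T,F); (T,F,F); (T,T,F)} — 4.
Total: 0 + 2 + 1 + 4 = 7.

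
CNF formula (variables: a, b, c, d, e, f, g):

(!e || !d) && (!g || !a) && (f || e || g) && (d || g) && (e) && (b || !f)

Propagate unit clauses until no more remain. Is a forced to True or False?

False

(e) stands alone — e = True.
In (!e || !d), !e is now false; !d must hold, so d = False.
In (d || g), d is now false; g must hold, so g = True.
In (!a || !g), !g is now false; !a must hold, so a = False.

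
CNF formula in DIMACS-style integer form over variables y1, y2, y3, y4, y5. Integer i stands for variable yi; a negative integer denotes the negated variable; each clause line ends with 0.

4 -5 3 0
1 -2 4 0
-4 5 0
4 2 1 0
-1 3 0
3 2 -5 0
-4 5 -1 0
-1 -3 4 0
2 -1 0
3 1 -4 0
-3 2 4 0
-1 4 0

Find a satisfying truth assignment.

y1=False  y2=False  y3=True  y4=True  y5=True

Set y1 = False and propagate.
Set y2 = False and propagate.
  then y4 is forced to True.
  then y5 is forced to True.
  then y3 is forced to True.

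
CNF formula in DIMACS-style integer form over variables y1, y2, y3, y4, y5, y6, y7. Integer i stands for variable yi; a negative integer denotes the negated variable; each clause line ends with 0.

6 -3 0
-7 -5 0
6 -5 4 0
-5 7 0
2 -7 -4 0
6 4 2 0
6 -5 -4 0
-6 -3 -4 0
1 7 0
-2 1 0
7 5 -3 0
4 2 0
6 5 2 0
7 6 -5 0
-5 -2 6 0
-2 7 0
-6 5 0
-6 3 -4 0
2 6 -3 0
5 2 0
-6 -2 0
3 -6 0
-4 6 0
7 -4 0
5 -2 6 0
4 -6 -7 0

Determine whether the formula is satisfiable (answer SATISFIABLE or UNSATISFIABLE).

y6 = True:
  propagation gives y5=True, y7=False; an empty clause results — contradiction.
y6 = False:
  propagation gives y3=False, y4=False, y5=False, y2=True; an empty clause results — contradiction.
Every branch closes, so no satisfying assignment exists.

UNSATISFIABLE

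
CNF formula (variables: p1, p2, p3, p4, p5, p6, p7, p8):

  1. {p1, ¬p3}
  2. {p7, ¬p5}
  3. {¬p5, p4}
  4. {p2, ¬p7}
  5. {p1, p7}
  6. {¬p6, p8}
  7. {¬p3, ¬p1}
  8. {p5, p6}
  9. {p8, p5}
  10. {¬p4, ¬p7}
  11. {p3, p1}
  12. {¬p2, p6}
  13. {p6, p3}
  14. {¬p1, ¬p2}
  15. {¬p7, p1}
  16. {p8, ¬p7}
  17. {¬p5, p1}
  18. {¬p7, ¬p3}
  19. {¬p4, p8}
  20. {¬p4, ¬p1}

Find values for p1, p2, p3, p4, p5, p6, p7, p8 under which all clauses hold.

Pure literal: p8 appears only positively; assign p8 = True.
Set p1 = True and propagate.
  then p3 is forced to False.
  then p6 is forced to True.
  then p2 is forced to False.
  then p7 is forced to False.
  then p5 is forced to False.
  then p4 is forced to False.
Every clause has at least one true literal under this assignment.

p1=True, p2=False, p3=False, p4=False, p5=False, p6=True, p7=False, p8=True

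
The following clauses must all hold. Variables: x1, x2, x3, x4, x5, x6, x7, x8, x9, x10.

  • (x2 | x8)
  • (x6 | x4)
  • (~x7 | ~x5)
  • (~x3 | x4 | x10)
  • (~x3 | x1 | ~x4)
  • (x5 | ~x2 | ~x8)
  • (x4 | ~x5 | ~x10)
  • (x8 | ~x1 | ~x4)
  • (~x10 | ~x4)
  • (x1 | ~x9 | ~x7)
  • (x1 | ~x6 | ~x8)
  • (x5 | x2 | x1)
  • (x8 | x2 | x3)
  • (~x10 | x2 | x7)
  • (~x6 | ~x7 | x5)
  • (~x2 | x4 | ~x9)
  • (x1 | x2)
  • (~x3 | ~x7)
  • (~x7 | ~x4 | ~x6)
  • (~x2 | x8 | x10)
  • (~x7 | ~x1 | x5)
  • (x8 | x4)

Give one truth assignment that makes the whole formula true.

x1=1  x2=0  x3=1  x4=1  x5=1  x6=1  x7=0  x8=1  x9=0  x10=0

Pure literal: x9 appears only negated; assign x9 = False.
Try x1 = True.
For the remaining variables, x2 = False, x3 = True, x4 = True, x5 = True, x6 = True, x7 = False, x8 = True, x10 = False works.
Every clause has at least one true literal under this assignment.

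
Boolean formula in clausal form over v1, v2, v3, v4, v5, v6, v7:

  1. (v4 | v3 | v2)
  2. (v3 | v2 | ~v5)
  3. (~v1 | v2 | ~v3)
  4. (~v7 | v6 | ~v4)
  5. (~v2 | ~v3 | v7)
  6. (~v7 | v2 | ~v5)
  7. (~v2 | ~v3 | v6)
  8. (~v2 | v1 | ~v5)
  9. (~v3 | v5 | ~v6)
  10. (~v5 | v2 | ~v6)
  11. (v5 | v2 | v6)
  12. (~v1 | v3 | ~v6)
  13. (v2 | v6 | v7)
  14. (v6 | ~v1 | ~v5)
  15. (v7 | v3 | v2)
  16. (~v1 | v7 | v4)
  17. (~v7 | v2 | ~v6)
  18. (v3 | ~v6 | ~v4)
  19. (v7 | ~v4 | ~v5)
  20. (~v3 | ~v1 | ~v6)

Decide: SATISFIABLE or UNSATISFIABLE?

SATISFIABLE

Set v1 = True and propagate.
For the remaining variables, v2 = True, v3 = False, v4 = True, v5 = False, v6 = False, v7 = False works.
So v1=T, v2=T, v3=F, v4=T, v5=F, v6=F, v7=F is a satisfying assignment.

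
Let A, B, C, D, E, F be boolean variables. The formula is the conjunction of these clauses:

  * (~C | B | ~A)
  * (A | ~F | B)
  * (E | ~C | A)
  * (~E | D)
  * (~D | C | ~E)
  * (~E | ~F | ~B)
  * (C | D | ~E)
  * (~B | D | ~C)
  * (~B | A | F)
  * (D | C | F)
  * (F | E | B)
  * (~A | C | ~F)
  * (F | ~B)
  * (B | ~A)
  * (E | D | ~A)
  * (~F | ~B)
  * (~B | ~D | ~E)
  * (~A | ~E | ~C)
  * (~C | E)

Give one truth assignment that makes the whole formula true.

A = F  B = F  C = T  D = T  E = T  F = F

Check each clause:
  1. (~C | B | ~A) — ~A is true.
  2. (A | ~F | B) — ~F is true.
  3. (A | ~C | E) — E is true.
  4. (D | ~E) — D is true.
  5. (C | ~D | ~E) — C is true.
  6. (~B | ~E | ~F) — ~F is true.
  7. (D | C | ~E) — C is true.
  8. (D | ~B | ~C) — D is true.
  9. (A | F | ~B) — ~B is true.
  10. (C | D | F) — C is true.
  11. (E | F | B) — E is true.
  12. (~A | ~F | C) — ~F is true.
  13. (F | ~B) — ~B is true.
  14. (~A | B) — ~A is true.
  15. (D | ~A | E) — D is true.
  16. (~F | ~B) — ~F is true.
  17. (~B | ~E | ~D) — ~B is true.
  18. (~C | ~A | ~E) — ~A is true.
  19. (E | ~C) — E is true.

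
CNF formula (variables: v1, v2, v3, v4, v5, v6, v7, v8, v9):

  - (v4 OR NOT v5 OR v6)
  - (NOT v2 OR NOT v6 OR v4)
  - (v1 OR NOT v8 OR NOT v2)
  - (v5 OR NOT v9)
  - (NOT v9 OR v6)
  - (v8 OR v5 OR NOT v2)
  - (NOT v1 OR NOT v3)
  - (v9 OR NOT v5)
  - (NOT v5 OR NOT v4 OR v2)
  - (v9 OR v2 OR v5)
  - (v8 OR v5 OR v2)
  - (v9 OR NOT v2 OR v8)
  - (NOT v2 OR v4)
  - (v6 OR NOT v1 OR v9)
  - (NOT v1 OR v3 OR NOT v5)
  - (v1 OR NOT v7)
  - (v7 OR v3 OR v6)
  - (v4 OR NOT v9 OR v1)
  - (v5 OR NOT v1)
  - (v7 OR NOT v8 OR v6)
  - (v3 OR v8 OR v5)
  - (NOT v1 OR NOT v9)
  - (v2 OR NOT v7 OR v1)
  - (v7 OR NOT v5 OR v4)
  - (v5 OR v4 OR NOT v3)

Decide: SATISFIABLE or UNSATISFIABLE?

SATISFIABLE

Try v1 = False.
  then v7 is forced to False.
The remaining clauses are satisfied by v2 = True, v3 = False, v4 = True, v5 = True, v6 = True, v8 = False, v9 = True.
So v1=0  v2=1  v3=0  v4=1  v5=1  v6=1  v7=0  v8=0  v9=1 is a satisfying assignment.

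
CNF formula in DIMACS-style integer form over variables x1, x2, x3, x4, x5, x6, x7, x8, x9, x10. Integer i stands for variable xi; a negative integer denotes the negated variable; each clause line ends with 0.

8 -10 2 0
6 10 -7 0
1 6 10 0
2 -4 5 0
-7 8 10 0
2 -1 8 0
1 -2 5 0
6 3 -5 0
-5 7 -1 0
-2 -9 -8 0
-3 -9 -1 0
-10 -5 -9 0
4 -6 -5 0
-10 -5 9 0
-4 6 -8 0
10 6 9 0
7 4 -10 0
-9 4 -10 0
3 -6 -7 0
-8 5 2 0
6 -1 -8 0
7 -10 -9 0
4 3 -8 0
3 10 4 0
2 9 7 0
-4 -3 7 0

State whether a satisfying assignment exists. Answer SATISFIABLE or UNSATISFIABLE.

SATISFIABLE

Try x1 = True.
Try x2 = True.
The remaining clauses are satisfied by x3 = True, x4 = False, x5 = False, x6 = True, x7 = False, x8 = True, x9 = False, x10 = False.
So x1=1, x2=1, x3=1, x4=0, x5=0, x6=1, x7=0, x8=1, x9=0, x10=0 is a satisfying assignment.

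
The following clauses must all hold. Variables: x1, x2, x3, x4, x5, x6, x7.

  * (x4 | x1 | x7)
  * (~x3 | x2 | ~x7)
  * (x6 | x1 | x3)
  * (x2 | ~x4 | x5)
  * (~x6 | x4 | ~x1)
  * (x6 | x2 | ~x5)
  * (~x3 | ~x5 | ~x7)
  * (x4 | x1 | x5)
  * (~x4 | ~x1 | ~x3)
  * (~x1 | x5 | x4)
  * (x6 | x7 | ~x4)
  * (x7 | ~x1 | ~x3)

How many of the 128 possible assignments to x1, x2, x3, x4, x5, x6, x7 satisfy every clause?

Case analysis on x1 and x4:
  x1=T, x4=T: 8 of the 32 assignments to (x2,x3,x5,x6,x7) work.
  x1=T, x4=F: remaining (x2,x3,x5,x6,x7) ∈ {(T,F,T,F,F); (T,F,T,F,T)} — 2.
  x1=F, x4=T: 11 of the 32 assignments to (x2,x3,x5,x6,x7) work.
  x1=F, x4=F: remaining (x2,x3,x5,x6,x7) ∈ {(F,F,T,T,T); (T,F,T,T,T)} — 2.
Total: 8 + 2 + 11 + 2 = 23.

23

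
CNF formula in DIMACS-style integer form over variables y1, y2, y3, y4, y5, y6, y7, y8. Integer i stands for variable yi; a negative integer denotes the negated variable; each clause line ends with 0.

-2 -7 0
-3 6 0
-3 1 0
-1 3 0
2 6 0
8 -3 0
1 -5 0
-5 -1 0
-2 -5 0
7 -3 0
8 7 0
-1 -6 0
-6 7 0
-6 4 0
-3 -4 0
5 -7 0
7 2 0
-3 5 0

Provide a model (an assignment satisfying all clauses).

y1=False  y2=True  y3=False  y4=True  y5=False  y6=False  y7=False  y8=True

Pure literal: y8 appears only positively; assign y8 = True.
Set y1 = False and propagate.
  then y3 is forced to False.
  then y5 is forced to False.
  then y7 is forced to False.
  then y6 is forced to False.
  then y2 is forced to True.
y4 is now unconstrained; take y4 = True.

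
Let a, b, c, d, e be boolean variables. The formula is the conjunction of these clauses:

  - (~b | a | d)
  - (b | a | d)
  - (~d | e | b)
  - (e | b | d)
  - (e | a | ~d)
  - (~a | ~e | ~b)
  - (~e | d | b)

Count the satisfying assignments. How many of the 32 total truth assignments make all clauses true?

Case analysis on b and d:
  b=T, d=T: remaining (a,c,e) ∈ {(F,F,T); (F,T,T); (T,F,F); (T,T,F)} — 4.
  b=T, d=F: remaining (a,c,e) ∈ {(T,F,F); (T,T,F)} — 2.
  b=F, d=T: remaining (a,c,e) ∈ {(F,F,T); (F,T,T); (T,F,T); (T,T,T)} — 4.
  b=F, d=F: a clause becomes empty — 0.
Total: 4 + 2 + 4 + 0 = 10.

10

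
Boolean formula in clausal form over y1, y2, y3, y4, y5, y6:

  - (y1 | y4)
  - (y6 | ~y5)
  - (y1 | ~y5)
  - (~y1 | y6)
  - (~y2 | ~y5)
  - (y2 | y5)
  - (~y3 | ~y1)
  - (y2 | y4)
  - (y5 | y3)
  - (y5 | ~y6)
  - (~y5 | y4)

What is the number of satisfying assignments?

The models are:
  y1=0 y2=1 y3=1 y4=1 y5=0 y6=0
  y1=1 y2=0 y3=0 y4=1 y5=1 y6=1
That's 2 in total.

2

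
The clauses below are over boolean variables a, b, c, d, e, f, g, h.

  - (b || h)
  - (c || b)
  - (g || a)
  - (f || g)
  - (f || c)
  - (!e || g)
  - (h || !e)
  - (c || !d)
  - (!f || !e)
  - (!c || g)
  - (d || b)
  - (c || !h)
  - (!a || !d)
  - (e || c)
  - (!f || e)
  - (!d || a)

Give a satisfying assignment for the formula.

a=0, b=1, c=1, d=0, e=1, f=0, g=1, h=1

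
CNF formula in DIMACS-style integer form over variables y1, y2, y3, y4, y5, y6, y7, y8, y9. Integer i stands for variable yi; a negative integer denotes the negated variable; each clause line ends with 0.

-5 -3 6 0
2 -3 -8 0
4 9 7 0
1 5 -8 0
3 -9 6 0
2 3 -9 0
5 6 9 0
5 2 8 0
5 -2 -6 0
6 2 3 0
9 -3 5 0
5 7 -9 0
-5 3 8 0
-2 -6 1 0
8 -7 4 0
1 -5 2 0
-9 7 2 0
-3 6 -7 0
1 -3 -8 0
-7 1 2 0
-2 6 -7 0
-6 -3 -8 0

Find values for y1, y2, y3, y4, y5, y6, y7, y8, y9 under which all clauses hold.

y1 = T, y2 = F, y3 = T, y4 = T, y5 = T, y6 = T, y7 = F, y8 = F, y9 = F

y1 occurs only positively in the remaining clauses — set y1 = True.
Pure literal: y4 appears only positively; assign y4 = True.
Try y2 = False.
The remaining clauses are satisfied by y3 = True, y5 = True, y6 = True, y7 = False, y8 = False, y9 = False.
Every clause has at least one true literal under this assignment.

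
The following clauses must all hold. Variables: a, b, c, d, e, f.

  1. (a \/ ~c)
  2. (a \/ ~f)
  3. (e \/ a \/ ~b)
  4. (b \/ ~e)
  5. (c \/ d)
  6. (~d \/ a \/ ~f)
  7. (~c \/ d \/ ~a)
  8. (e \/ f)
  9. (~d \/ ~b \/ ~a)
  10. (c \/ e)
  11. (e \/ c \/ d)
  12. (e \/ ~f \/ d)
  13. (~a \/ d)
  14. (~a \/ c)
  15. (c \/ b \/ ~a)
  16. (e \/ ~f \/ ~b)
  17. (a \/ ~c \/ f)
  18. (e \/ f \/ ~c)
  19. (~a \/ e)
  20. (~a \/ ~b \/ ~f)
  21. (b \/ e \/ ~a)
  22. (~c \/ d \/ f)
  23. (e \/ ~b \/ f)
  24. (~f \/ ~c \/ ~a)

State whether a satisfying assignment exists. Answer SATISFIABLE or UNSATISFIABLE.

SATISFIABLE

Try a = False.
  then c is forced to False.
  then f is forced to False.
  then d is forced to True.
  then e is forced to True.
  then b is forced to True.
So a=False, b=True, c=False, d=True, e=True, f=False is a satisfying assignment.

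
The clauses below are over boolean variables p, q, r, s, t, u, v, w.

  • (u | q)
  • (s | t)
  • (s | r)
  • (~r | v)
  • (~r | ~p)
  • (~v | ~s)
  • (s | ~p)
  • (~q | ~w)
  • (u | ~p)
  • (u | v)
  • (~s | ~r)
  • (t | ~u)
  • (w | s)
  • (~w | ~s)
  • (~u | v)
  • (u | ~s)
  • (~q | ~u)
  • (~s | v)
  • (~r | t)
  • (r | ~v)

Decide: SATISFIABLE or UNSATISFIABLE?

SATISFIABLE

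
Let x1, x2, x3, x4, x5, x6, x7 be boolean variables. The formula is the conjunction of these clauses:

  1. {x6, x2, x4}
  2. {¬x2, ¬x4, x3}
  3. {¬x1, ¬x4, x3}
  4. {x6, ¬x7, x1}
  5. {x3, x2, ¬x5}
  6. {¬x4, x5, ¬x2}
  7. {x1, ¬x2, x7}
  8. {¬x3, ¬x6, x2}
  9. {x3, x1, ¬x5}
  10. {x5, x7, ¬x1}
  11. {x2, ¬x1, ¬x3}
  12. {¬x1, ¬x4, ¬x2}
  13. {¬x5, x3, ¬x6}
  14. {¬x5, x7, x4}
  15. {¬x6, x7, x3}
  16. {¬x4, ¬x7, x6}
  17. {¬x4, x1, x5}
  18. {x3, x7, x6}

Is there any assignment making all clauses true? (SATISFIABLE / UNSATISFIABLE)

SATISFIABLE

Try x1 = False.
Set x2 = True and propagate.
  then x7 is forced to True.
  then x6 is forced to True.
The remaining clauses are satisfied by x3 = False, x4 = False, x5 = False.
Every clause has at least one true literal under this assignment.
So x1 = F, x2 = T, x3 = F, x4 = F, x5 = F, x6 = T, x7 = T is a satisfying assignment.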